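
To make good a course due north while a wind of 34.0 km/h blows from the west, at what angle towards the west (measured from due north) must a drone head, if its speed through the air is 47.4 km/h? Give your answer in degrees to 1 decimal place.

The wind pushes perpendicular to the desired track; the heading must have a component into the wind equal to 34.0 km/h: 47.4 sin θ = 34.0.
sin θ = 0.7173, so θ = 45.832°.

45.8°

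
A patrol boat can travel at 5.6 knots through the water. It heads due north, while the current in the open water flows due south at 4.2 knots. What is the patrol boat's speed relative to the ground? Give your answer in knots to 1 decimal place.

1.4 knots

Taking east as x and north as y: velocity relative to the water = (0.000, 5.600) knots; the water relative to ground = (0.000, -4.200) knots.
Velocity relative to ground = (0.000, 5.600) + (0.000, -4.200) = (0.000, 1.400) knots.
Speed = |(0.000, 1.400)| = 1.400 knots.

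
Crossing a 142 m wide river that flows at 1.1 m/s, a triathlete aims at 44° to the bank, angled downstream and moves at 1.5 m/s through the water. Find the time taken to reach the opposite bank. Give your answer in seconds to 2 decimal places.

136.28 s

The component of the triathlete's velocity perpendicular to the bank is 1.5 × sin 44° = 1.042 m/s.
Only the cross-stream component determines the crossing time; the current contributes nothing perpendicular to the bank.
Time = 142 / 1.042 = 136.278 s.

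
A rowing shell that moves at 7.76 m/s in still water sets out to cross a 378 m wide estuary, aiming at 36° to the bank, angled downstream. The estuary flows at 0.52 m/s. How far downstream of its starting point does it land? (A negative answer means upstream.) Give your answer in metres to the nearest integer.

Perpendicular speed = 4.561 m/s; crossing time = 378 / 4.561 = 82.873 s.
Net downstream speed = 6.798 m/s.
Drift = 6.798 × 82.873 = 563.366 m (downstream).

563 m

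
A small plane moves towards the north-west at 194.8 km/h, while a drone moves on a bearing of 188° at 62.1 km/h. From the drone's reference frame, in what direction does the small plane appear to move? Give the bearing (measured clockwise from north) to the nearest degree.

327°

Taking east as x and north as y: small plane velocity = (-137.744, 137.744) km/h; drone velocity = (-8.643, -61.496) km/h.
Velocity of small plane relative to drone = (-137.744, 137.744) − (-8.643, -61.496) = (-129.102, 199.240) km/h.
Bearing = atan2(-129.10, 199.24) = 327.06° clockwise from north.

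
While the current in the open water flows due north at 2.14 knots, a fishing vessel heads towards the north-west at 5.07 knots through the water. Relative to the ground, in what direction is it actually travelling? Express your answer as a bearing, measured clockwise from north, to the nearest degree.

Taking east as x and north as y: velocity relative to the water = (-3.585, 3.585) knots; the water relative to ground = (0.000, 2.140) knots.
Velocity relative to ground = (-3.585, 3.585) + (0.000, 2.140) = (-3.585, 5.725) knots.
Bearing = atan2(-3.59, 5.73) = 327.95° clockwise from north.

328°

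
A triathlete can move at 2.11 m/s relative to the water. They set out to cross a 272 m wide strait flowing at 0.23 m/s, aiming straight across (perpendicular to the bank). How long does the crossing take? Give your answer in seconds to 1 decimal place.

The component of the triathlete's velocity perpendicular to the bank is 2.11 m/s.
The flow acts along the bank and has no component across it.
Time = 272 / 2.110 = 128.910 s.

128.9 s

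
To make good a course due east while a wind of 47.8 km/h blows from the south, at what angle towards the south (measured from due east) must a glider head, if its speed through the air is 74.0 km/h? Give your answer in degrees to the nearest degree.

40°

The wind pushes perpendicular to the desired track; the heading must have a component into the wind equal to 47.8 km/h: 74.0 sin θ = 47.8.
sin θ = 0.6459, so θ = 40.237°.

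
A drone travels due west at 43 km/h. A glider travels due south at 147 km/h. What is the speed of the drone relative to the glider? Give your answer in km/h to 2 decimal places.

153.16 km/h

Taking east as x and north as y: drone velocity = (-43.000, 0.000) km/h; glider velocity = (0.000, -147.000) km/h.
Velocity of drone relative to glider = (-43.000, 0.000) − (0.000, -147.000) = (-43.000, 147.000) km/h.
Magnitude = |(-43.000, 147.000)| = 153.160 km/h.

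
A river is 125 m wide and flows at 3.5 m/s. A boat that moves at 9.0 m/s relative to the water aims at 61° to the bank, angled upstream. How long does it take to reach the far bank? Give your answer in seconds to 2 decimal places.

15.88 s

The component of the boat's velocity perpendicular to the bank is 9.0 × sin 61° = 7.872 m/s.
The flow acts along the bank and has no component across it.
Time = 125 / 7.872 = 15.880 s.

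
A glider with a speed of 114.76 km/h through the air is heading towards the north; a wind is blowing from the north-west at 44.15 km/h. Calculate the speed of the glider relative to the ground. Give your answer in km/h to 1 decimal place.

Taking east as x and north as y: velocity relative to the air = (0.000, 114.760) km/h; the air relative to ground = (31.219, -31.219) km/h.
Velocity relative to ground = (0.000, 114.760) + (31.219, -31.219) = (31.219, 83.541) km/h.
Speed = |(31.219, 83.541)| = 89.184 km/h.

89.2 km/h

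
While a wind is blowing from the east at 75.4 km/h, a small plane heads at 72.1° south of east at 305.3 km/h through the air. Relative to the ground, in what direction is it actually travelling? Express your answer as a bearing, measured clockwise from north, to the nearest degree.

176°

Taking east as x and north as y: velocity relative to the air = (93.836, -290.522) km/h; the air relative to ground = (-75.400, 0.000) km/h.
Velocity relative to ground = (93.836, -290.522) + (-75.400, 0.000) = (18.436, -290.522) km/h.
Bearing = atan2(18.44, -290.52) = 176.37° clockwise from north.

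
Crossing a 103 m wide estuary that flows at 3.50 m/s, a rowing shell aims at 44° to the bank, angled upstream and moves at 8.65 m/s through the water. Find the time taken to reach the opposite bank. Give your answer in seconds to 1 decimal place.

The component of the rowing shell's velocity perpendicular to the bank is 8.65 × sin 44° = 6.009 m/s.
The current is parallel to the bank, so it does not affect the crossing time.
Time = 103 / 6.009 = 17.142 s.

17.1 s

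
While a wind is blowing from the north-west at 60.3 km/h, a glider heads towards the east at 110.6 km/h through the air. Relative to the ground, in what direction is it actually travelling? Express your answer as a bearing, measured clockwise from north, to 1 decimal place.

Taking east as x and north as y: velocity relative to the air = (110.600, 0.000) km/h; the air relative to ground = (42.639, -42.639) km/h.
Velocity relative to ground = (110.600, 0.000) + (42.639, -42.639) = (153.239, -42.639) km/h.
Bearing = atan2(153.24, -42.64) = 105.55° clockwise from north.

105.5°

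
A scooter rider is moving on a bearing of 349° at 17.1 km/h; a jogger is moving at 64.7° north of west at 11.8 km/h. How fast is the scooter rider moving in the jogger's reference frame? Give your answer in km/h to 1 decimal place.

Taking east as x and north as y: scooter rider velocity = (-3.263, 16.786) km/h; jogger velocity = (-5.043, 10.668) km/h.
Velocity of scooter rider relative to jogger = (-3.263, 16.786) − (-5.043, 10.668) = (1.780, 6.118) km/h.
Magnitude = |(1.780, 6.118)| = 6.371 km/h.

6.4 km/h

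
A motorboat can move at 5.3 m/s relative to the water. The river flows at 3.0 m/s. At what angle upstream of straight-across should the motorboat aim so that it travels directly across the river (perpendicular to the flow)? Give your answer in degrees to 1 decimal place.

34.5°

To cancel the current, the upstream component of the motorboat's velocity must equal the flow: 5.3 sin θ = 3.0.
sin θ = 3.0 / 5.3 = 0.5660.
θ = arcsin(0.5660) = 34.474°.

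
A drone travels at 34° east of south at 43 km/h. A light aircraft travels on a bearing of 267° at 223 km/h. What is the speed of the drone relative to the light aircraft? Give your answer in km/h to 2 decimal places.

247.90 km/h

Taking east as x and north as y: drone velocity = (24.045, -35.649) km/h; light aircraft velocity = (-222.694, -11.671) km/h.
Velocity of drone relative to light aircraft = (24.045, -35.649) − (-222.694, -11.671) = (246.740, -23.978) km/h.
Magnitude = |(246.740, -23.978)| = 247.902 km/h.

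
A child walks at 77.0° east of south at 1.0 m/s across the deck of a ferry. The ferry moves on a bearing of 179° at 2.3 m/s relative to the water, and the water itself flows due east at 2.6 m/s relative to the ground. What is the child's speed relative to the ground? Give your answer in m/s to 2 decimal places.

In east/north components (m/s): child relative to ferry = (0.974, -0.225); ferry relative to water = (0.040, -2.300); water relative to ground = (2.600, 0.000).
Sum = (3.615, -2.525) m/s.
Speed = |(3.615, -2.525)| = 4.409 m/s.

4.41 m/s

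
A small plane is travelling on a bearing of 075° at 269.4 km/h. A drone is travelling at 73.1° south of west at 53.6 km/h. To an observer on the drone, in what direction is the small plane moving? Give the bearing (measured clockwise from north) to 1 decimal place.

066.3°

Taking east as x and north as y: small plane velocity = (260.220, 69.726) km/h; drone velocity = (-15.582, -51.285) km/h.
Velocity of small plane relative to drone = (260.220, 69.726) − (-15.582, -51.285) = (275.802, 121.011) km/h.
Bearing = atan2(275.80, 121.01) = 66.31° clockwise from north.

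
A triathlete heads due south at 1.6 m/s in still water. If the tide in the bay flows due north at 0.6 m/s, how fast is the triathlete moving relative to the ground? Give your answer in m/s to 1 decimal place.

Taking east as x and north as y: velocity relative to the water = (0.000, -1.600) m/s; the water relative to ground = (0.000, 0.600) m/s.
Velocity relative to ground = (0.000, -1.600) + (0.000, 0.600) = (0.000, -1.000) m/s.
Speed = |(0.000, -1.000)| = 1.000 m/s.

1.0 m/s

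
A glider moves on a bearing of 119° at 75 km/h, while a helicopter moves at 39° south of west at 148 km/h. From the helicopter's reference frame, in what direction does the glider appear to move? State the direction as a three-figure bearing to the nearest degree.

Taking east as x and north as y: glider velocity = (65.596, -36.361) km/h; helicopter velocity = (-115.018, -93.139) km/h.
Velocity of glider relative to helicopter = (65.596, -36.361) − (-115.018, -93.139) = (180.614, 56.779) km/h.
Bearing = atan2(180.61, 56.78) = 72.55° clockwise from north.

073°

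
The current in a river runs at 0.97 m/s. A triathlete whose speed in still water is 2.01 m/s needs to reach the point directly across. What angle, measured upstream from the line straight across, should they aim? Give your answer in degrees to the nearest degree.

To cancel the current, the upstream component of the triathlete's velocity must equal the flow: 2.01 sin θ = 0.97.
sin θ = 0.97 / 2.01 = 0.4826.
θ = arcsin(0.4826) = 28.855°.

29°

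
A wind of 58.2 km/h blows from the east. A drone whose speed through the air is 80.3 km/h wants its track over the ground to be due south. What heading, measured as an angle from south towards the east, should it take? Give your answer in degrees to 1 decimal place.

46.5°

The wind pushes perpendicular to the desired track; the heading must have a component into the wind equal to 58.2 km/h: 80.3 sin θ = 58.2.
sin θ = 0.7248, so θ = 46.451°.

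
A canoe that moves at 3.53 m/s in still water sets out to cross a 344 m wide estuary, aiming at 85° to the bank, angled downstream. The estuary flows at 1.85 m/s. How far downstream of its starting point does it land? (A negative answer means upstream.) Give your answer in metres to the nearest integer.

211 m

Perpendicular speed = 3.517 m/s; crossing time = 344 / 3.517 = 97.823 s.
Net downstream speed = 2.158 m/s.
Drift = 2.158 × 97.823 = 211.068 m (downstream).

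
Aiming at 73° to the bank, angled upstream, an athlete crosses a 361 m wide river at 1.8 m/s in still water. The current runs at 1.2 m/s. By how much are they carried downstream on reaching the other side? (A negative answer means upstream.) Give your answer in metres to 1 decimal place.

Perpendicular speed = 1.721 m/s; crossing time = 361 / 1.721 = 209.719 s.
Net downstream speed = 0.674 m/s.
Drift = 0.674 × 209.719 = 141.294 m (downstream).

141.3 m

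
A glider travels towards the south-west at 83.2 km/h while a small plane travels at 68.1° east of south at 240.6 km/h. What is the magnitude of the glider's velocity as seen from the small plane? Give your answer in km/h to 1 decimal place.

Taking east as x and north as y: glider velocity = (-58.831, -58.831) km/h; small plane velocity = (223.237, -89.741) km/h.
Velocity of glider relative to small plane = (-58.831, -58.831) − (223.237, -89.741) = (-282.069, 30.910) km/h.
Magnitude = |(-282.069, 30.910)| = 283.757 km/h.

283.8 km/h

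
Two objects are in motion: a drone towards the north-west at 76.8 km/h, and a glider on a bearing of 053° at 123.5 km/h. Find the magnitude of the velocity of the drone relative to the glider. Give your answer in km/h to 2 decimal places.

154.24 km/h

Taking east as x and north as y: drone velocity = (-54.306, 54.306) km/h; glider velocity = (98.631, 74.324) km/h.
Velocity of drone relative to glider = (-54.306, 54.306) − (98.631, 74.324) = (-152.937, -20.018) km/h.
Magnitude = |(-152.937, -20.018)| = 154.242 km/h.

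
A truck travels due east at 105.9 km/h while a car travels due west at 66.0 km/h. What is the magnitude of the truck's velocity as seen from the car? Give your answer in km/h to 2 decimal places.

Taking east as x and north as y: truck velocity = (105.900, 0.000) km/h; car velocity = (-66.000, 0.000) km/h.
Velocity of truck relative to car = (105.900, 0.000) − (-66.000, 0.000) = (171.900, 0.000) km/h.
Magnitude = |(171.900, 0.000)| = 171.900 km/h.

171.90 km/h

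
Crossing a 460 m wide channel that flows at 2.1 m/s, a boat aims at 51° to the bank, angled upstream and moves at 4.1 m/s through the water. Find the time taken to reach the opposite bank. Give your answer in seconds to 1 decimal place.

The component of the boat's velocity perpendicular to the bank is 4.1 × sin 51° = 3.186 m/s.
Only the cross-stream component determines the crossing time; the current contributes nothing perpendicular to the bank.
Time = 460 / 3.186 = 144.368 s.

144.4 s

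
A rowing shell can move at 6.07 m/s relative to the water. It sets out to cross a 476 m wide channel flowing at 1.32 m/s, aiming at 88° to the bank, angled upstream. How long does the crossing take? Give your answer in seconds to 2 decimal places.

78.47 s

The component of the rowing shell's velocity perpendicular to the bank is 6.07 × sin 88° = 6.066 m/s.
Only the cross-stream component determines the crossing time; the current contributes nothing perpendicular to the bank.
Time = 476 / 6.066 = 78.466 s.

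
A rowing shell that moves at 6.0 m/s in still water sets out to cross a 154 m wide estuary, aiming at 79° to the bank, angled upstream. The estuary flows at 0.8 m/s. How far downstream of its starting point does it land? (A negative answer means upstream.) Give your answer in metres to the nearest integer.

Perpendicular speed = 5.890 m/s; crossing time = 154 / 5.890 = 26.147 s.
Net downstream speed = -0.345 m/s.
Drift = -0.345 × 26.147 = -9.017 m (upstream).

-9 m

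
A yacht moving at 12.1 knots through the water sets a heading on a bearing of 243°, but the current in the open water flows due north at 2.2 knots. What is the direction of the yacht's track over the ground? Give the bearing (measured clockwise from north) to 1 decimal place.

Taking east as x and north as y: velocity relative to the water = (-10.781, -5.493) knots; the water relative to ground = (0.000, 2.200) knots.
Velocity relative to ground = (-10.781, -5.493) + (0.000, 2.200) = (-10.781, -3.293) knots.
Bearing = atan2(-10.78, -3.29) = 253.01° clockwise from north.

253.0°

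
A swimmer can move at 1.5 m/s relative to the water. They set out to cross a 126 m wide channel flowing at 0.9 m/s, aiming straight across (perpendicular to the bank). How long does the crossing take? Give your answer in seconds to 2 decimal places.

84.00 s

The component of the swimmer's velocity perpendicular to the bank is 1.5 m/s.
The current is parallel to the bank, so it does not affect the crossing time.
Time = 126 / 1.500 = 84.000 s.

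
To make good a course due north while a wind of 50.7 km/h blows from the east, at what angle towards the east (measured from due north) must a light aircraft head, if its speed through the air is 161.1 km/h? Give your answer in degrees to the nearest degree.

18°

The wind pushes perpendicular to the desired track; the heading must have a component into the wind equal to 50.7 km/h: 161.1 sin θ = 50.7.
sin θ = 0.3147, so θ = 18.343°.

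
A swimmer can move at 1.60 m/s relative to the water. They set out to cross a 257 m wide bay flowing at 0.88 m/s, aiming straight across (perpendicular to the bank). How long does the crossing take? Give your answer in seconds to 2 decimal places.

The component of the swimmer's velocity perpendicular to the bank is 1.60 m/s.
Only the cross-stream component determines the crossing time; the current contributes nothing perpendicular to the bank.
Time = 257 / 1.600 = 160.625 s.

160.63 s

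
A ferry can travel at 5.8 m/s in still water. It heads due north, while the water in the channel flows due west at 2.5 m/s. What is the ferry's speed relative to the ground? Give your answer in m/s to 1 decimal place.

Taking east as x and north as y: velocity relative to the water = (0.000, 5.800) m/s; the water relative to ground = (-2.500, 0.000) m/s.
Velocity relative to ground = (0.000, 5.800) + (-2.500, 0.000) = (-2.500, 5.800) m/s.
Speed = |(-2.500, 5.800)| = 6.316 m/s.

6.3 m/s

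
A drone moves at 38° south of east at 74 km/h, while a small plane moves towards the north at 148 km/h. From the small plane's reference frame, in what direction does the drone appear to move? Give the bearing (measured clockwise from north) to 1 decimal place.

163.2°

Taking east as x and north as y: drone velocity = (58.313, -45.559) km/h; small plane velocity = (0.000, 148.000) km/h.
Velocity of drone relative to small plane = (58.313, -45.559) − (0.000, 148.000) = (58.313, -193.559) km/h.
Bearing = atan2(58.31, -193.56) = 163.23° clockwise from north.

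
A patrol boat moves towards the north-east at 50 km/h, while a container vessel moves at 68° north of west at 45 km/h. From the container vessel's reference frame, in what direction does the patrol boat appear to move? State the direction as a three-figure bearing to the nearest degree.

097°

Taking east as x and north as y: patrol boat velocity = (35.355, 35.355) km/h; container vessel velocity = (-16.857, 41.723) km/h.
Velocity of patrol boat relative to container vessel = (35.355, 35.355) − (-16.857, 41.723) = (52.213, -6.368) km/h.
Bearing = atan2(52.21, -6.37) = 96.95° clockwise from north.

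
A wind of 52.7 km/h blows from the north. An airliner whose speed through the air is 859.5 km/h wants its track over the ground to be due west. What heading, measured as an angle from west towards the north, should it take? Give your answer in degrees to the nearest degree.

The wind pushes perpendicular to the desired track; the heading must have a component into the wind equal to 52.7 km/h: 859.5 sin θ = 52.7.
sin θ = 0.0613, so θ = 3.515°.

4°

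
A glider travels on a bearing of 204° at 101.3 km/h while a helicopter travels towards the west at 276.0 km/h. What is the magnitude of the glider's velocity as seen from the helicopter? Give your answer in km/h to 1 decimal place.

252.4 km/h

Taking east as x and north as y: glider velocity = (-41.202, -92.542) km/h; helicopter velocity = (-276.000, 0.000) km/h.
Velocity of glider relative to helicopter = (-41.202, -92.542) − (-276.000, 0.000) = (234.798, -92.542) km/h.
Magnitude = |(234.798, -92.542)| = 252.377 km/h.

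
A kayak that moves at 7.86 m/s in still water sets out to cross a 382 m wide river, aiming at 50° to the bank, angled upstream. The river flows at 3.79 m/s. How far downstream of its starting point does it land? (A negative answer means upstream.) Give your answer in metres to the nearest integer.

Perpendicular speed = 6.021 m/s; crossing time = 382 / 6.021 = 63.443 s.
Net downstream speed = -1.262 m/s.
Drift = -1.262 × 63.443 = -80.085 m (upstream).

-80 m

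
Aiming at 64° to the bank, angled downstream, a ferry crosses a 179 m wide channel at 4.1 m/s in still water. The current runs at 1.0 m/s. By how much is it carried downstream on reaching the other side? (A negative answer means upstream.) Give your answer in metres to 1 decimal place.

135.9 m

Perpendicular speed = 3.685 m/s; crossing time = 179 / 3.685 = 48.575 s.
Net downstream speed = 2.797 m/s.
Drift = 2.797 × 48.575 = 135.879 m (downstream).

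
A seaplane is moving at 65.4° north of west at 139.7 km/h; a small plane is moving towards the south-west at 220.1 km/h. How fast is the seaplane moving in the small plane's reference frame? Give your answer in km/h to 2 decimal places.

Taking east as x and north as y: seaplane velocity = (-58.154, 127.020) km/h; small plane velocity = (-155.634, -155.634) km/h.
Velocity of seaplane relative to small plane = (-58.154, 127.020) − (-155.634, -155.634) = (97.480, 282.654) km/h.
Magnitude = |(97.480, 282.654)| = 298.991 km/h.

298.99 km/h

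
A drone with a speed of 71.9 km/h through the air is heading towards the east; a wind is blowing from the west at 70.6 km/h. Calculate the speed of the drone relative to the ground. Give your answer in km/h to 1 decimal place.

142.5 km/h

Taking east as x and north as y: velocity relative to the air = (71.900, 0.000) km/h; the air relative to ground = (70.600, 0.000) km/h.
Velocity relative to ground = (71.900, 0.000) + (70.600, 0.000) = (142.500, 0.000) km/h.
Speed = |(142.500, 0.000)| = 142.500 km/h.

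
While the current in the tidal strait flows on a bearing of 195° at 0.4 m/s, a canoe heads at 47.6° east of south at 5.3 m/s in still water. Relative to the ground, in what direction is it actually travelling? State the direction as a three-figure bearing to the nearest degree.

136°

Taking east as x and north as y: velocity relative to the water = (3.914, -3.574) m/s; the water relative to ground = (-0.104, -0.386) m/s.
Velocity relative to ground = (3.914, -3.574) + (-0.104, -0.386) = (3.810, -3.960) m/s.
Bearing = atan2(3.81, -3.96) = 136.11° clockwise from north.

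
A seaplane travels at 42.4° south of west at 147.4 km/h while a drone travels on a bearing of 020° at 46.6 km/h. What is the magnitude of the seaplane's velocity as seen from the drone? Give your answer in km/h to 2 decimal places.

189.93 km/h

Taking east as x and north as y: seaplane velocity = (-108.848, -99.392) km/h; drone velocity = (15.938, 43.790) km/h.
Velocity of seaplane relative to drone = (-108.848, -99.392) − (15.938, 43.790) = (-124.786, -143.182) km/h.
Magnitude = |(-124.786, -143.182)| = 189.928 km/h.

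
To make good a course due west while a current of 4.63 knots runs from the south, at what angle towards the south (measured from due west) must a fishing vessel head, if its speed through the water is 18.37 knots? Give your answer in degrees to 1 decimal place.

14.6°

The current pushes perpendicular to the desired track; the heading must have a component into the current equal to 4.63 knots: 18.37 sin θ = 4.63.
sin θ = 0.2520, so θ = 14.598°.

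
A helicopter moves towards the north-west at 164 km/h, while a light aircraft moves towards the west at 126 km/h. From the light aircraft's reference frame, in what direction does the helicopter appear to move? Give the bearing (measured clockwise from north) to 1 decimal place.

Taking east as x and north as y: helicopter velocity = (-115.966, 115.966) km/h; light aircraft velocity = (-126.000, 0.000) km/h.
Velocity of helicopter relative to light aircraft = (-115.966, 115.966) − (-126.000, 0.000) = (10.034, 115.966) km/h.
Bearing = atan2(10.03, 115.97) = 4.95° clockwise from north.

004.9°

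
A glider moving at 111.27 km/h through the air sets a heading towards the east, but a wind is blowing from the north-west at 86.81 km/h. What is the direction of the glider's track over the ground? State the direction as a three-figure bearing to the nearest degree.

Taking east as x and north as y: velocity relative to the air = (111.270, 0.000) km/h; the air relative to ground = (61.384, -61.384) km/h.
Velocity relative to ground = (111.270, 0.000) + (61.384, -61.384) = (172.654, -61.384) km/h.
Bearing = atan2(172.65, -61.38) = 109.57° clockwise from north.

110°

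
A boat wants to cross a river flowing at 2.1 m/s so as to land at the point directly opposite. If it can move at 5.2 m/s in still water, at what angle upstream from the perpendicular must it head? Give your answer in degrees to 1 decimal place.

To cancel the current, the upstream component of the boat's velocity must equal the flow: 5.2 sin θ = 2.1.
sin θ = 2.1 / 5.2 = 0.4038.
θ = arcsin(0.4038) = 23.819°.

23.8°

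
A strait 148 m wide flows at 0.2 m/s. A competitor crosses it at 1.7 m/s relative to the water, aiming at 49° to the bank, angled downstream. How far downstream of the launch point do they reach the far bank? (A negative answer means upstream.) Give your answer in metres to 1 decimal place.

Perpendicular speed = 1.283 m/s; crossing time = 148 / 1.283 = 115.354 s.
Net downstream speed = 1.315 m/s.
Drift = 1.315 × 115.354 = 151.725 m (downstream).

151.7 m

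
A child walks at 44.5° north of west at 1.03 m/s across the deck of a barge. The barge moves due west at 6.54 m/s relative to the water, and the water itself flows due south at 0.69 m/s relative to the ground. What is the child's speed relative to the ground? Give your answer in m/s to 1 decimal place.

In east/north components (m/s): child relative to barge = (-0.735, 0.722); barge relative to water = (-6.540, 0.000); water relative to ground = (0.000, -0.690).
Sum = (-7.275, 0.032) m/s.
Speed = |(-7.275, 0.032)| = 7.275 m/s.

7.3 m/s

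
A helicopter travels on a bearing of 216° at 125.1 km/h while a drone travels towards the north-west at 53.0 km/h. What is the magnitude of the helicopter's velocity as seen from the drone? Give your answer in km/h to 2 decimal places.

Taking east as x and north as y: helicopter velocity = (-73.532, -101.208) km/h; drone velocity = (-37.477, 37.477) km/h.
Velocity of helicopter relative to drone = (-73.532, -101.208) − (-37.477, 37.477) = (-36.055, -138.685) km/h.
Magnitude = |(-36.055, -138.685)| = 143.295 km/h.

143.29 km/h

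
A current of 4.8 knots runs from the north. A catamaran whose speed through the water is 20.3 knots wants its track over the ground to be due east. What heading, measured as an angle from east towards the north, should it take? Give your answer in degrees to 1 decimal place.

13.7°

The current pushes perpendicular to the desired track; the heading must have a component into the current equal to 4.8 knots: 20.3 sin θ = 4.8.
sin θ = 0.2365, so θ = 13.677°.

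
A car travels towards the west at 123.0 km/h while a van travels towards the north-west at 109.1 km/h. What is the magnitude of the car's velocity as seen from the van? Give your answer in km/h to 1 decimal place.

89.7 km/h

Taking east as x and north as y: car velocity = (-123.000, 0.000) km/h; van velocity = (-77.145, 77.145) km/h.
Velocity of car relative to van = (-123.000, 0.000) − (-77.145, 77.145) = (-45.855, -77.145) km/h.
Magnitude = |(-45.855, -77.145)| = 89.744 km/h.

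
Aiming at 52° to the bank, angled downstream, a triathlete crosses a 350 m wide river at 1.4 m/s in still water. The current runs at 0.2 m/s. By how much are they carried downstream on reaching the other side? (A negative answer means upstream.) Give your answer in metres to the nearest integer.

337 m

Perpendicular speed = 1.103 m/s; crossing time = 350 / 1.103 = 317.255 s.
Net downstream speed = 1.062 m/s.
Drift = 1.062 × 317.255 = 336.901 m (downstream).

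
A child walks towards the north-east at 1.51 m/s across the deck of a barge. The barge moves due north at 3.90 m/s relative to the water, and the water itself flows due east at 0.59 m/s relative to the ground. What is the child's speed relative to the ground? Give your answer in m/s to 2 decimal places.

In east/north components (m/s): child relative to barge = (1.068, 1.068); barge relative to water = (0.000, 3.900); water relative to ground = (0.590, 0.000).
Sum = (1.658, 4.968) m/s.
Speed = |(1.658, 4.968)| = 5.237 m/s.

5.24 m/s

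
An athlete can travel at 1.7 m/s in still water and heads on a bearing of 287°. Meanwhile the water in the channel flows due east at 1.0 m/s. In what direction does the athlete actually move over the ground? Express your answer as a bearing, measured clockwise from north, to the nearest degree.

308°

Taking east as x and north as y: velocity relative to the water = (-1.626, 0.497) m/s; the water relative to ground = (1.000, 0.000) m/s.
Velocity relative to ground = (-1.626, 0.497) + (1.000, 0.000) = (-0.626, 0.497) m/s.
Bearing = atan2(-0.63, 0.50) = 308.46° clockwise from north.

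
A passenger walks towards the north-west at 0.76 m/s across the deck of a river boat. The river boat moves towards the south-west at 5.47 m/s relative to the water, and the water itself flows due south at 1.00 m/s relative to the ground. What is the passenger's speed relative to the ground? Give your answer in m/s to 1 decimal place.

In east/north components (m/s): passenger relative to river boat = (-0.537, 0.537); river boat relative to water = (-3.868, -3.868); water relative to ground = (0.000, -1.000).
Sum = (-4.405, -4.330) m/s.
Speed = |(-4.405, -4.330)| = 6.177 m/s.

6.2 m/s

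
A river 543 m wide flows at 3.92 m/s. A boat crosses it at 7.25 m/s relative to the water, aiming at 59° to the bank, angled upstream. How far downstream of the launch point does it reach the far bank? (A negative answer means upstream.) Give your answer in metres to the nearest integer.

Perpendicular speed = 6.214 m/s; crossing time = 543 / 6.214 = 87.377 s.
Net downstream speed = 0.186 m/s.
Drift = 0.186 × 87.377 = 16.250 m (downstream).

16 m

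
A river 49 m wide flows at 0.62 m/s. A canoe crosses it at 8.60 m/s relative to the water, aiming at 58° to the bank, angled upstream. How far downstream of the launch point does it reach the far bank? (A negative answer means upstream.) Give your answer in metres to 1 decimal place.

Perpendicular speed = 7.293 m/s; crossing time = 49 / 7.293 = 6.719 s.
Net downstream speed = -3.937 m/s.
Drift = -3.937 × 6.719 = -26.453 m (upstream).

-26.5 m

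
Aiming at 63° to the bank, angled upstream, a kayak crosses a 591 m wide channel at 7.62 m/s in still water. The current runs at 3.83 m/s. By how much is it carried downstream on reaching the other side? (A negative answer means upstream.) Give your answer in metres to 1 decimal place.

Perpendicular speed = 6.789 m/s; crossing time = 591 / 6.789 = 87.047 s.
Net downstream speed = 0.371 m/s.
Drift = 0.371 × 87.047 = 32.259 m (downstream).

32.3 m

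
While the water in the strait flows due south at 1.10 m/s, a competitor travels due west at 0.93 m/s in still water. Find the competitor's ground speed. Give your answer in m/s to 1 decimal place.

Taking east as x and north as y: velocity relative to the water = (-0.930, 0.000) m/s; the water relative to ground = (0.000, -1.100) m/s.
Velocity relative to ground = (-0.930, 0.000) + (0.000, -1.100) = (-0.930, -1.100) m/s.
Speed = |(-0.930, -1.100)| = 1.440 m/s.

1.4 m/s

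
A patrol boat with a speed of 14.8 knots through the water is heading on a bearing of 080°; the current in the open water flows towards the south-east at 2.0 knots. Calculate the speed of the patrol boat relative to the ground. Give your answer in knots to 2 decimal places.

16.03 knots

Taking east as x and north as y: velocity relative to the water = (14.575, 2.570) knots; the water relative to ground = (1.414, -1.414) knots.
Velocity relative to ground = (14.575, 2.570) + (1.414, -1.414) = (15.989, 1.156) knots.
Speed = |(15.989, 1.156)| = 16.031 knots.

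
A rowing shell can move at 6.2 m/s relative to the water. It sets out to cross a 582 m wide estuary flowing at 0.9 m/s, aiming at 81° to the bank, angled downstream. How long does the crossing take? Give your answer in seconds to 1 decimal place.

The component of the rowing shell's velocity perpendicular to the bank is 6.2 × sin 81° = 6.124 m/s.
Only the cross-stream component determines the crossing time; the current contributes nothing perpendicular to the bank.
Time = 582 / 6.124 = 95.041 s.

95.0 s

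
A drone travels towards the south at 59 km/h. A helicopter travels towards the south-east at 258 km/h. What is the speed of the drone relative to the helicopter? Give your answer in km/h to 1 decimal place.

Taking east as x and north as y: drone velocity = (0.000, -59.000) km/h; helicopter velocity = (182.434, -182.434) km/h.
Velocity of drone relative to helicopter = (0.000, -59.000) − (182.434, -182.434) = (-182.434, 123.434) km/h.
Magnitude = |(-182.434, 123.434)| = 220.268 km/h.

220.3 km/h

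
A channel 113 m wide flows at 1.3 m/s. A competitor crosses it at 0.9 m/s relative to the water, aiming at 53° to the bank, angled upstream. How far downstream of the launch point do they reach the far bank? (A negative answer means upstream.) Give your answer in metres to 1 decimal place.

119.2 m

Perpendicular speed = 0.719 m/s; crossing time = 113 / 0.719 = 157.213 s.
Net downstream speed = 0.758 m/s.
Drift = 0.758 × 157.213 = 119.225 m (downstream).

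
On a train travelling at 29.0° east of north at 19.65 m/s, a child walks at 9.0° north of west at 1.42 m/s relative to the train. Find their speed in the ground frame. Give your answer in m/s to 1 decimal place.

19.2 m/s

Taking east as x and north as y: train velocity = (9.527, 17.186) m/s; child velocity relative to train = (-1.403, 0.222) m/s.
Velocity relative to ground = (9.527, 17.186) + (-1.403, 0.222) = (8.124, 17.408) m/s.
Speed = |(8.124, 17.408)| = 19.211 m/s.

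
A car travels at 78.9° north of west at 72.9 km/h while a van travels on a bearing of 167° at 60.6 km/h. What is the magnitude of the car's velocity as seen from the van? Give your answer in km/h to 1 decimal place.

133.5 km/h

Taking east as x and north as y: car velocity = (-14.035, 71.536) km/h; van velocity = (13.632, -59.047) km/h.
Velocity of car relative to van = (-14.035, 71.536) − (13.632, -59.047) = (-27.667, 130.583) km/h.
Magnitude = |(-27.667, 130.583)| = 133.482 km/h.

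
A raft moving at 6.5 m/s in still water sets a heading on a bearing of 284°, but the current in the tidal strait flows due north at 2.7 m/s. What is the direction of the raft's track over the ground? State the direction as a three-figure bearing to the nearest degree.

304°

Taking east as x and north as y: velocity relative to the water = (-6.307, 1.572) m/s; the water relative to ground = (0.000, 2.700) m/s.
Velocity relative to ground = (-6.307, 1.572) + (0.000, 2.700) = (-6.307, 4.272) m/s.
Bearing = atan2(-6.31, 4.27) = 304.11° clockwise from north.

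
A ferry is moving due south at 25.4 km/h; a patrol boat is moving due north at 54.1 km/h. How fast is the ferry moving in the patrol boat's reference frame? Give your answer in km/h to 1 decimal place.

79.5 km/h

Taking east as x and north as y: ferry velocity = (0.000, -25.400) km/h; patrol boat velocity = (0.000, 54.100) km/h.
Velocity of ferry relative to patrol boat = (0.000, -25.400) − (0.000, 54.100) = (0.000, -79.500) km/h.
Magnitude = |(0.000, -79.500)| = 79.500 km/h.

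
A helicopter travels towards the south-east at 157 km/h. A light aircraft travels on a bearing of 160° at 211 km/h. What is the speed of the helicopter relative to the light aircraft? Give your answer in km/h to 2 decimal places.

Taking east as x and north as y: helicopter velocity = (111.016, -111.016) km/h; light aircraft velocity = (72.166, -198.275) km/h.
Velocity of helicopter relative to light aircraft = (111.016, -111.016) − (72.166, -198.275) = (38.850, 87.259) km/h.
Magnitude = |(38.850, 87.259)| = 95.517 km/h.

95.52 km/h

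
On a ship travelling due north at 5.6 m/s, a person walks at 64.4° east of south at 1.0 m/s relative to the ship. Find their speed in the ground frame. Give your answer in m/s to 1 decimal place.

Taking east as x and north as y: ship velocity = (0.000, 5.600) m/s; person velocity relative to ship = (0.902, -0.432) m/s.
Velocity relative to ground = (0.000, 5.600) + (0.902, -0.432) = (0.902, 5.168) m/s.
Speed = |(0.902, 5.168)| = 5.246 m/s.

5.2 m/s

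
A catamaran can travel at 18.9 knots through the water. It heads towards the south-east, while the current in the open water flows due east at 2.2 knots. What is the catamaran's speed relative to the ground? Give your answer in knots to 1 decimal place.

20.5 knots

Taking east as x and north as y: velocity relative to the water = (13.364, -13.364) knots; the water relative to ground = (2.200, 0.000) knots.
Velocity relative to ground = (13.364, -13.364) + (2.200, 0.000) = (15.564, -13.364) knots.
Speed = |(15.564, -13.364)| = 20.515 knots.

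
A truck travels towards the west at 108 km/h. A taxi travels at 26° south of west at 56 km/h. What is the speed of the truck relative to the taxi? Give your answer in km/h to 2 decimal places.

62.68 km/h

Taking east as x and north as y: truck velocity = (-108.000, 0.000) km/h; taxi velocity = (-50.332, -24.549) km/h.
Velocity of truck relative to taxi = (-108.000, 0.000) − (-50.332, -24.549) = (-57.668, 24.549) km/h.
Magnitude = |(-57.668, 24.549)| = 62.675 km/h.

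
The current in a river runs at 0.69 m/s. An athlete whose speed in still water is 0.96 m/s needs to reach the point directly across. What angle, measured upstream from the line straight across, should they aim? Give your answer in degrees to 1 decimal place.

46.0°

To cancel the current, the upstream component of the athlete's velocity must equal the flow: 0.96 sin θ = 0.69.
sin θ = 0.69 / 0.96 = 0.7188.
θ = arcsin(0.7188) = 45.951°.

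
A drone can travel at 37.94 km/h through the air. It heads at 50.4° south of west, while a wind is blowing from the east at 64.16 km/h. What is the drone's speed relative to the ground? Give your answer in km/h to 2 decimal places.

93.05 km/h

Taking east as x and north as y: velocity relative to the air = (-24.184, -29.233) km/h; the air relative to ground = (-64.160, 0.000) km/h.
Velocity relative to ground = (-24.184, -29.233) + (-64.160, 0.000) = (-88.344, -29.233) km/h.
Speed = |(-88.344, -29.233)| = 93.055 km/h.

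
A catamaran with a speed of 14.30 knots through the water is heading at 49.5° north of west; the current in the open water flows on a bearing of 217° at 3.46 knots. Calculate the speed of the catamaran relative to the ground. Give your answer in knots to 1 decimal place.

Taking east as x and north as y: velocity relative to the water = (-9.287, 10.874) knots; the water relative to ground = (-2.082, -2.763) knots.
Velocity relative to ground = (-9.287, 10.874) + (-2.082, -2.763) = (-11.369, 8.111) knots.
Speed = |(-11.369, 8.111)| = 13.966 knots.

14.0 knots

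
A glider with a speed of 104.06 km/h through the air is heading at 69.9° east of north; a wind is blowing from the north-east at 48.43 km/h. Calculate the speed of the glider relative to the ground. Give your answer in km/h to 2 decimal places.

63.50 km/h

Taking east as x and north as y: velocity relative to the air = (97.722, 35.761) km/h; the air relative to ground = (-34.245, -34.245) km/h.
Velocity relative to ground = (97.722, 35.761) + (-34.245, -34.245) = (63.477, 1.516) km/h.
Speed = |(63.477, 1.516)| = 63.495 km/h.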